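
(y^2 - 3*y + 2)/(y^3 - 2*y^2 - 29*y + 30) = (y - 2)/(y^2 - y - 30)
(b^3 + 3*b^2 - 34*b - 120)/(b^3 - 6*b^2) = 1 + 9/b + 20/b^2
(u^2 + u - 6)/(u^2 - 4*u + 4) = (u + 3)/(u - 2)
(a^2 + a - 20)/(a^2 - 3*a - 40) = (a - 4)/(a - 8)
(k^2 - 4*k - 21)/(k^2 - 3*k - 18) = (k - 7)/(k - 6)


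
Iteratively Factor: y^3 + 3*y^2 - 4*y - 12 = (y + 3)*(y^2 - 4) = (y + 2)*(y + 3)*(y - 2)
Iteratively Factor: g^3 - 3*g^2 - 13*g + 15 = (g - 5)*(g^2 + 2*g - 3) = (g - 5)*(g - 1)*(g + 3)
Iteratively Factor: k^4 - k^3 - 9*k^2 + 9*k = (k - 1)*(k^3 - 9*k) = (k - 3)*(k - 1)*(k^2 + 3*k) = (k - 3)*(k - 1)*(k + 3)*(k)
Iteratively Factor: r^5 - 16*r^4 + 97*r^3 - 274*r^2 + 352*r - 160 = (r - 1)*(r^4 - 15*r^3 + 82*r^2 - 192*r + 160) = (r - 5)*(r - 1)*(r^3 - 10*r^2 + 32*r - 32) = (r - 5)*(r - 2)*(r - 1)*(r^2 - 8*r + 16) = (r - 5)*(r - 4)*(r - 2)*(r - 1)*(r - 4)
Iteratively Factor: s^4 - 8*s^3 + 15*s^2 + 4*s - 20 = (s - 2)*(s^3 - 6*s^2 + 3*s + 10) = (s - 2)^2*(s^2 - 4*s - 5) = (s - 5)*(s - 2)^2*(s + 1)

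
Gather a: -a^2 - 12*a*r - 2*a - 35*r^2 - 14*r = -a^2 + a*(-12*r - 2) - 35*r^2 - 14*r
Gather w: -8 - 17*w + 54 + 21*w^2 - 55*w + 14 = 21*w^2 - 72*w + 60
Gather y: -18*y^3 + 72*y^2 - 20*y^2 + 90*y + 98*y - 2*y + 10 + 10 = -18*y^3 + 52*y^2 + 186*y + 20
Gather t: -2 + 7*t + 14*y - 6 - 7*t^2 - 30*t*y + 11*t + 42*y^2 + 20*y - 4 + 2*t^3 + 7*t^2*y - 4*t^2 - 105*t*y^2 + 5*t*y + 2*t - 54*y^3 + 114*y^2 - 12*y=2*t^3 + t^2*(7*y - 11) + t*(-105*y^2 - 25*y + 20) - 54*y^3 + 156*y^2 + 22*y - 12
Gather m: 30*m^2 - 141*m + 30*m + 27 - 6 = 30*m^2 - 111*m + 21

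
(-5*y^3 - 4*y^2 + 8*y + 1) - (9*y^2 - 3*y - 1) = -5*y^3 - 13*y^2 + 11*y + 2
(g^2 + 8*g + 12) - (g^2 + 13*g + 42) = -5*g - 30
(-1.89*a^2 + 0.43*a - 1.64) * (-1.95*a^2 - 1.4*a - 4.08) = 3.6855*a^4 + 1.8075*a^3 + 10.3072*a^2 + 0.5416*a + 6.6912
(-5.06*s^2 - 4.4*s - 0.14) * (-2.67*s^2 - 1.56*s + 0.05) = 13.5102*s^4 + 19.6416*s^3 + 6.9848*s^2 - 0.00159999999999999*s - 0.007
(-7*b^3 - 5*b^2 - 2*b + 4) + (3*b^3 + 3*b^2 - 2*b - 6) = -4*b^3 - 2*b^2 - 4*b - 2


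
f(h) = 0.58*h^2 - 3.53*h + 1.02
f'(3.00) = -0.05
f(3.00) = -4.35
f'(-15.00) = -20.93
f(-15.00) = 184.47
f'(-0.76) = -4.41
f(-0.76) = 4.04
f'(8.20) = 5.98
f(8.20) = 11.07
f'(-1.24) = -4.97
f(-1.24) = 6.29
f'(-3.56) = -7.66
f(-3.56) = 20.94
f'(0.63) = -2.80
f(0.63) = -0.97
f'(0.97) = -2.40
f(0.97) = -1.86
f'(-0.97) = -4.66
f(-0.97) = 4.99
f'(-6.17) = -10.69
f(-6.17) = 44.88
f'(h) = 1.16*h - 3.53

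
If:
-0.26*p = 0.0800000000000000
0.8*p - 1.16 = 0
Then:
No Solution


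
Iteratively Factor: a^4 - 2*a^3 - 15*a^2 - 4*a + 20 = (a - 5)*(a^3 + 3*a^2 - 4) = (a - 5)*(a - 1)*(a^2 + 4*a + 4) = (a - 5)*(a - 1)*(a + 2)*(a + 2)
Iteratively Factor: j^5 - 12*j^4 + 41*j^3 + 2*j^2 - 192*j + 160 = (j - 5)*(j^4 - 7*j^3 + 6*j^2 + 32*j - 32) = (j - 5)*(j - 1)*(j^3 - 6*j^2 + 32) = (j - 5)*(j - 1)*(j + 2)*(j^2 - 8*j + 16) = (j - 5)*(j - 4)*(j - 1)*(j + 2)*(j - 4)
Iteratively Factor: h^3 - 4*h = (h + 2)*(h^2 - 2*h) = h*(h + 2)*(h - 2)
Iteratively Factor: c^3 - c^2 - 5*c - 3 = (c - 3)*(c^2 + 2*c + 1) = (c - 3)*(c + 1)*(c + 1)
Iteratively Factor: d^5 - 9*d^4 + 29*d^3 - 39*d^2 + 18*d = (d - 3)*(d^4 - 6*d^3 + 11*d^2 - 6*d) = d*(d - 3)*(d^3 - 6*d^2 + 11*d - 6) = d*(d - 3)*(d - 1)*(d^2 - 5*d + 6) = d*(d - 3)*(d - 2)*(d - 1)*(d - 3)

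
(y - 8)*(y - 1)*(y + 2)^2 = y^4 - 5*y^3 - 24*y^2 - 4*y + 32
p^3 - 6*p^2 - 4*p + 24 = (p - 6)*(p - 2)*(p + 2)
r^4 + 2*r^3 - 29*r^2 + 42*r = r*(r - 3)*(r - 2)*(r + 7)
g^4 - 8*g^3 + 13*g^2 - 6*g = g*(g - 6)*(g - 1)^2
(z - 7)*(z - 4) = z^2 - 11*z + 28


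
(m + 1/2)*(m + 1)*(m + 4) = m^3 + 11*m^2/2 + 13*m/2 + 2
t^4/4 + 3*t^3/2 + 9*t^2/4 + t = t*(t/4 + 1)*(t + 1)^2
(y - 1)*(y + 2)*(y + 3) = y^3 + 4*y^2 + y - 6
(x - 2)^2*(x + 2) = x^3 - 2*x^2 - 4*x + 8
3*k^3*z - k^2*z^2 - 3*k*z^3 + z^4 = z*(-3*k + z)*(-k + z)*(k + z)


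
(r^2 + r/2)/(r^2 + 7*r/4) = 2*(2*r + 1)/(4*r + 7)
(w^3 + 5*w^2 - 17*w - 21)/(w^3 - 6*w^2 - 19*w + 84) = (w^2 + 8*w + 7)/(w^2 - 3*w - 28)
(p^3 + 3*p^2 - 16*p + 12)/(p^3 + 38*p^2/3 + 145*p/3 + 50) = 3*(p^2 - 3*p + 2)/(3*p^2 + 20*p + 25)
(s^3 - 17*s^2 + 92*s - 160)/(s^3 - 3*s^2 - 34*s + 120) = (s - 8)/(s + 6)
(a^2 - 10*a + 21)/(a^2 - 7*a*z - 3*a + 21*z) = (7 - a)/(-a + 7*z)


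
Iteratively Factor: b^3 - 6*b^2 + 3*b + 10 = (b - 5)*(b^2 - b - 2) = (b - 5)*(b - 2)*(b + 1)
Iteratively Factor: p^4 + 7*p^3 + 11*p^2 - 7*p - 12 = (p + 4)*(p^3 + 3*p^2 - p - 3) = (p + 3)*(p + 4)*(p^2 - 1) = (p + 1)*(p + 3)*(p + 4)*(p - 1)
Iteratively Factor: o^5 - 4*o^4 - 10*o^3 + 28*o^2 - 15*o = (o - 1)*(o^4 - 3*o^3 - 13*o^2 + 15*o) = o*(o - 1)*(o^3 - 3*o^2 - 13*o + 15) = o*(o - 5)*(o - 1)*(o^2 + 2*o - 3) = o*(o - 5)*(o - 1)^2*(o + 3)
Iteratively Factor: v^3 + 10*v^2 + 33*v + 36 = (v + 4)*(v^2 + 6*v + 9) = (v + 3)*(v + 4)*(v + 3)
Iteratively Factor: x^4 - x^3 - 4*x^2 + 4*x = (x - 1)*(x^3 - 4*x) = x*(x - 1)*(x^2 - 4) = x*(x - 2)*(x - 1)*(x + 2)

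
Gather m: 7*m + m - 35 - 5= 8*m - 40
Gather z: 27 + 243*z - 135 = 243*z - 108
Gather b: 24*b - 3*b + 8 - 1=21*b + 7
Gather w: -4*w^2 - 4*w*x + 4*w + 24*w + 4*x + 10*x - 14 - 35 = -4*w^2 + w*(28 - 4*x) + 14*x - 49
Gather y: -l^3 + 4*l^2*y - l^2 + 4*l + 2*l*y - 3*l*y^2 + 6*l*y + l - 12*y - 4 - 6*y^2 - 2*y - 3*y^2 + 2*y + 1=-l^3 - l^2 + 5*l + y^2*(-3*l - 9) + y*(4*l^2 + 8*l - 12) - 3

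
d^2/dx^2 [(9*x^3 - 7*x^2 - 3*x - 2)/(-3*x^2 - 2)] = 2*(81*x^3 - 72*x^2 - 162*x + 16)/(27*x^6 + 54*x^4 + 36*x^2 + 8)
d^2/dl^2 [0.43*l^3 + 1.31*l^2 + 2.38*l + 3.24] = 2.58*l + 2.62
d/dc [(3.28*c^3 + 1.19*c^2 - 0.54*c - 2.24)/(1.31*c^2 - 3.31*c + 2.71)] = (4.2968*c^4 - 21.7136*c^3 + 23.4349*c^2 + 12.3186*c - 8.8778)/(1.7161*c^4 - 8.6722*c^3 + 18.0563*c^2 - 17.9402*c + 7.3441)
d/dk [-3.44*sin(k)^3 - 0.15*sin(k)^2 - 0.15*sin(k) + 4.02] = (-0.3*sin(k) + 5.16*cos(2*k) - 5.31)*cos(k)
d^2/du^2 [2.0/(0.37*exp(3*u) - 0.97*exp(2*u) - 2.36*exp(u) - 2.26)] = ((-6.66*exp(2*u) + 7.76*exp(u) + 4.72)*(-0.37*exp(3*u) + 0.97*exp(2*u) + 2.36*exp(u) + 2.26) - 2.0*(-2.22*exp(2*u) + 3.88*exp(u) + 4.72)*(-1.11*exp(2*u) + 1.94*exp(u) + 2.36)*exp(u))*exp(u)/(-0.37*exp(3*u) + 0.97*exp(2*u) + 2.36*exp(u) + 2.26)^3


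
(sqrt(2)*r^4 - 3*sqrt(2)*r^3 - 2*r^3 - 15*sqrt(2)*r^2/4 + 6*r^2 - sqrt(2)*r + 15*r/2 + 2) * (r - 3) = sqrt(2)*r^5 - 6*sqrt(2)*r^4 - 2*r^4 + 21*sqrt(2)*r^3/4 + 12*r^3 - 21*r^2/2 + 41*sqrt(2)*r^2/4 - 41*r/2 + 3*sqrt(2)*r - 6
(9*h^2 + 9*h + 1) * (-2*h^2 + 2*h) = -18*h^4 + 16*h^2 + 2*h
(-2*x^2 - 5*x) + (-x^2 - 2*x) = -3*x^2 - 7*x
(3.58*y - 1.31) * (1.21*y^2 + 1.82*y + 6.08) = 4.3318*y^3 + 4.9305*y^2 + 19.3822*y - 7.9648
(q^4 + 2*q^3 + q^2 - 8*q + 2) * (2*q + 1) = 2*q^5 + 5*q^4 + 4*q^3 - 15*q^2 - 4*q + 2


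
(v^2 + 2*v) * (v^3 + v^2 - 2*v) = v^5 + 3*v^4 - 4*v^2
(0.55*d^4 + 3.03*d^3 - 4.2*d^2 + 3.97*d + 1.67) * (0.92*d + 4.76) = 0.506*d^5 + 5.4056*d^4 + 10.5588*d^3 - 16.3396*d^2 + 20.4336*d + 7.9492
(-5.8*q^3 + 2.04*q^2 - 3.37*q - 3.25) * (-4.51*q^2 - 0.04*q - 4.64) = 26.158*q^5 - 8.9684*q^4 + 42.0291*q^3 + 5.3267*q^2 + 15.7668*q + 15.08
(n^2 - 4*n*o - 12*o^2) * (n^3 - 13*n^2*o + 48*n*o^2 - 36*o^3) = n^5 - 17*n^4*o + 88*n^3*o^2 - 72*n^2*o^3 - 432*n*o^4 + 432*o^5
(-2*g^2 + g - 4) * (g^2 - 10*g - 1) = -2*g^4 + 21*g^3 - 12*g^2 + 39*g + 4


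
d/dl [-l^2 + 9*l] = 9 - 2*l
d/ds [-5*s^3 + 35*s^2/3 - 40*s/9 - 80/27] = -15*s^2 + 70*s/3 - 40/9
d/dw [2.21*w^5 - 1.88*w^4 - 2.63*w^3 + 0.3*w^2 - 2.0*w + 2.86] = 11.05*w^4 - 7.52*w^3 - 7.89*w^2 + 0.6*w - 2.0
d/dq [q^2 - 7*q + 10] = 2*q - 7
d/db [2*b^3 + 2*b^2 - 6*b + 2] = 6*b^2 + 4*b - 6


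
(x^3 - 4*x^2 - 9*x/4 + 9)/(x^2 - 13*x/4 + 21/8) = 2*(2*x^2 - 5*x - 12)/(4*x - 7)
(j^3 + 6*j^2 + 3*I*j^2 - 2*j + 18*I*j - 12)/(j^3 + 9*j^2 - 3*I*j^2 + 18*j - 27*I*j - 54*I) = (j^2 + 3*I*j - 2)/(j^2 + 3*j*(1 - I) - 9*I)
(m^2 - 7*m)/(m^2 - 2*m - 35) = m/(m + 5)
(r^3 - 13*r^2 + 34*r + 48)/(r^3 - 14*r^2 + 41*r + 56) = (r - 6)/(r - 7)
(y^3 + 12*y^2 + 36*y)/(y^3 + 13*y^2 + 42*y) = (y + 6)/(y + 7)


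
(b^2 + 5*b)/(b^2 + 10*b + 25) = b/(b + 5)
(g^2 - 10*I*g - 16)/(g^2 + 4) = (g - 8*I)/(g + 2*I)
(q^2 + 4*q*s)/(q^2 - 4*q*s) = (q + 4*s)/(q - 4*s)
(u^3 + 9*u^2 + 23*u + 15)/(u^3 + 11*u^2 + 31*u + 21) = (u + 5)/(u + 7)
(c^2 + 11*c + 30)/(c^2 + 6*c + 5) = (c + 6)/(c + 1)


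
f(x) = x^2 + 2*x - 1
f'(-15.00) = -28.00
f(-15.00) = 194.00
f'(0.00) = 2.00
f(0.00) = -1.00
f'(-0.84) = 0.32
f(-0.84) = -1.97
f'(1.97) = 5.94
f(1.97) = 6.82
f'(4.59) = 11.18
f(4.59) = 29.25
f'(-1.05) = -0.10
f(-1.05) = -2.00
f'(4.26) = 10.52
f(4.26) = 25.67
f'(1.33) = 4.66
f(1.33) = 3.43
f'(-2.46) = -2.92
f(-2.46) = 0.13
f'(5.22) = 12.44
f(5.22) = 36.69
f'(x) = 2*x + 2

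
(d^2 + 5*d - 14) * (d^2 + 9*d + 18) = d^4 + 14*d^3 + 49*d^2 - 36*d - 252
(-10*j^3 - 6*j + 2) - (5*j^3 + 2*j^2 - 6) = -15*j^3 - 2*j^2 - 6*j + 8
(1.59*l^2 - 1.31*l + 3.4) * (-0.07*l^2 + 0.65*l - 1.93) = -0.1113*l^4 + 1.1252*l^3 - 4.1582*l^2 + 4.7383*l - 6.562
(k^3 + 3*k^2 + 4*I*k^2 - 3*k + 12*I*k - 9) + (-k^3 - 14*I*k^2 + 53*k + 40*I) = 3*k^2 - 10*I*k^2 + 50*k + 12*I*k - 9 + 40*I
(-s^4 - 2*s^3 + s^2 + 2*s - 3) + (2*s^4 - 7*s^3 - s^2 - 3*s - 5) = s^4 - 9*s^3 - s - 8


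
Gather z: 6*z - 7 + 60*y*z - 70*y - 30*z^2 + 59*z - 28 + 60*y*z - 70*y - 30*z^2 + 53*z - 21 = -140*y - 60*z^2 + z*(120*y + 118) - 56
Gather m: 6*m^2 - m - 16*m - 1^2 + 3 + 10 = 6*m^2 - 17*m + 12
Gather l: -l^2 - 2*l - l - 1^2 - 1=-l^2 - 3*l - 2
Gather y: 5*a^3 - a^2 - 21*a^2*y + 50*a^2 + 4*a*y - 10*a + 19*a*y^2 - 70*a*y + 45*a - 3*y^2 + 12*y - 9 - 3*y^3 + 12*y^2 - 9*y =5*a^3 + 49*a^2 + 35*a - 3*y^3 + y^2*(19*a + 9) + y*(-21*a^2 - 66*a + 3) - 9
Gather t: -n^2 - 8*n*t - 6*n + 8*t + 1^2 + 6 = -n^2 - 6*n + t*(8 - 8*n) + 7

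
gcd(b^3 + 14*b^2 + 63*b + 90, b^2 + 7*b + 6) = b + 6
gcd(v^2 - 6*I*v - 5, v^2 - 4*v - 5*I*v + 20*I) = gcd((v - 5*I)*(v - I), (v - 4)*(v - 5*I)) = v - 5*I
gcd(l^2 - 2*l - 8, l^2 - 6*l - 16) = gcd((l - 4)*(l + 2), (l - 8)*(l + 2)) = l + 2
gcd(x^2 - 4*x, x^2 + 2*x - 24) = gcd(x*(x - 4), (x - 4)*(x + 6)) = x - 4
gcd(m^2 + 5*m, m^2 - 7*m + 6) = 1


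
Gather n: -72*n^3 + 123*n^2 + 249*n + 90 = -72*n^3 + 123*n^2 + 249*n + 90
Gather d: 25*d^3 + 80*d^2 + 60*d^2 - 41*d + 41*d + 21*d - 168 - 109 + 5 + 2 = 25*d^3 + 140*d^2 + 21*d - 270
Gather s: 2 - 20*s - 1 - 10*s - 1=-30*s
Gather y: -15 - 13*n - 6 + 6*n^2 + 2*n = 6*n^2 - 11*n - 21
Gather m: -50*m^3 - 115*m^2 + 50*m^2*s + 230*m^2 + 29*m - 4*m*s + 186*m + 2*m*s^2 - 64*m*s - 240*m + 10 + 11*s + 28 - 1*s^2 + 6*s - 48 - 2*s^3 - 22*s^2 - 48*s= -50*m^3 + m^2*(50*s + 115) + m*(2*s^2 - 68*s - 25) - 2*s^3 - 23*s^2 - 31*s - 10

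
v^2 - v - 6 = (v - 3)*(v + 2)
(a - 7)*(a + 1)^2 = a^3 - 5*a^2 - 13*a - 7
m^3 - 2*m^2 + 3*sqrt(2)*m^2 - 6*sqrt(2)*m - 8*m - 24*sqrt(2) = (m - 4)*(m + 2)*(m + 3*sqrt(2))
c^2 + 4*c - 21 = (c - 3)*(c + 7)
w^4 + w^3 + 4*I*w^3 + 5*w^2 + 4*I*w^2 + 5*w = w*(w + 1)*(w - I)*(w + 5*I)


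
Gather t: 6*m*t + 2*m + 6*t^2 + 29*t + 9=2*m + 6*t^2 + t*(6*m + 29) + 9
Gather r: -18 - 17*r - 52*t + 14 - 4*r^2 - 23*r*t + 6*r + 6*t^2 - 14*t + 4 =-4*r^2 + r*(-23*t - 11) + 6*t^2 - 66*t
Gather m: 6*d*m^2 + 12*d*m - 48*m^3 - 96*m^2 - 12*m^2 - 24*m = -48*m^3 + m^2*(6*d - 108) + m*(12*d - 24)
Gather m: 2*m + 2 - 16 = 2*m - 14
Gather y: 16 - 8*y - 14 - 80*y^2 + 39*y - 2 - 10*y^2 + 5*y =-90*y^2 + 36*y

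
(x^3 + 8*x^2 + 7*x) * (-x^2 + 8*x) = -x^5 + 57*x^3 + 56*x^2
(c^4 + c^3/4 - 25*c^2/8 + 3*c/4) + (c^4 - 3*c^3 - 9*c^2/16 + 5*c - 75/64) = 2*c^4 - 11*c^3/4 - 59*c^2/16 + 23*c/4 - 75/64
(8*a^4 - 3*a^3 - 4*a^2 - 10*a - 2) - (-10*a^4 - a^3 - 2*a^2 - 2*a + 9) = 18*a^4 - 2*a^3 - 2*a^2 - 8*a - 11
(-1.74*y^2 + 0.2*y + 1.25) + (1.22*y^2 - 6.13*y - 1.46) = -0.52*y^2 - 5.93*y - 0.21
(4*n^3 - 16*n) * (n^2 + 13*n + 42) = 4*n^5 + 52*n^4 + 152*n^3 - 208*n^2 - 672*n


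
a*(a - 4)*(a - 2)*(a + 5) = a^4 - a^3 - 22*a^2 + 40*a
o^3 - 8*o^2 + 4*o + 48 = (o - 6)*(o - 4)*(o + 2)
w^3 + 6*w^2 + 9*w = w*(w + 3)^2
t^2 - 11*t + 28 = (t - 7)*(t - 4)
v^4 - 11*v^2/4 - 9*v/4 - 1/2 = (v - 2)*(v + 1/2)^2*(v + 1)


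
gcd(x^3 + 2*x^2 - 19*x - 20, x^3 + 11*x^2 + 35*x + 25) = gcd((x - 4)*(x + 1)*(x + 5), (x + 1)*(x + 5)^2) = x^2 + 6*x + 5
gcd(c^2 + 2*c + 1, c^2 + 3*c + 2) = c + 1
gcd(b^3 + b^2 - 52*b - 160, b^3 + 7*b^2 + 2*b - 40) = b^2 + 9*b + 20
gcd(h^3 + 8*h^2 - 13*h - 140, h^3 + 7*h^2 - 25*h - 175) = h^2 + 12*h + 35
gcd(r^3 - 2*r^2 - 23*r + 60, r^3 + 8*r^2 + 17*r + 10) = r + 5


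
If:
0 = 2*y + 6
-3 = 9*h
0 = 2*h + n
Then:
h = -1/3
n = 2/3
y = -3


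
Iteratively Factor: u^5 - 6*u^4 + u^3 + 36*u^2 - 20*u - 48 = (u + 1)*(u^4 - 7*u^3 + 8*u^2 + 28*u - 48) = (u - 4)*(u + 1)*(u^3 - 3*u^2 - 4*u + 12) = (u - 4)*(u + 1)*(u + 2)*(u^2 - 5*u + 6) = (u - 4)*(u - 2)*(u + 1)*(u + 2)*(u - 3)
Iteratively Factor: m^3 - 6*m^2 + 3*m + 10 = (m - 5)*(m^2 - m - 2) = (m - 5)*(m - 2)*(m + 1)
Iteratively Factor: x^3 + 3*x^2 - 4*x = (x)*(x^2 + 3*x - 4) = x*(x - 1)*(x + 4)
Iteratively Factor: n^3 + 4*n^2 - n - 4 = (n + 1)*(n^2 + 3*n - 4) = (n - 1)*(n + 1)*(n + 4)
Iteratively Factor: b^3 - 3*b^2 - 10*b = (b)*(b^2 - 3*b - 10) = b*(b + 2)*(b - 5)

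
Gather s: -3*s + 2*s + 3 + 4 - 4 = 3 - s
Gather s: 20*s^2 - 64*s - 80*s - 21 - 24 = 20*s^2 - 144*s - 45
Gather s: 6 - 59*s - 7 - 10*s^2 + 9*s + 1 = -10*s^2 - 50*s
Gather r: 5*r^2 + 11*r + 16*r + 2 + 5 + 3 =5*r^2 + 27*r + 10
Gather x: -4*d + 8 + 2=10 - 4*d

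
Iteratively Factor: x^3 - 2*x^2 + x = (x)*(x^2 - 2*x + 1) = x*(x - 1)*(x - 1)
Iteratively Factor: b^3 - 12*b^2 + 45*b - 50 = (b - 5)*(b^2 - 7*b + 10) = (b - 5)^2*(b - 2)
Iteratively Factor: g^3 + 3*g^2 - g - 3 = (g + 3)*(g^2 - 1) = (g - 1)*(g + 3)*(g + 1)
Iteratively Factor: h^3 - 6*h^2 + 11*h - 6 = (h - 3)*(h^2 - 3*h + 2) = (h - 3)*(h - 1)*(h - 2)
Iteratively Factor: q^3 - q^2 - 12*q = (q - 4)*(q^2 + 3*q) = q*(q - 4)*(q + 3)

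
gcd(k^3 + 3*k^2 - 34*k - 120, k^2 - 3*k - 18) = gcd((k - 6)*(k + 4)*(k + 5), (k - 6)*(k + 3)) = k - 6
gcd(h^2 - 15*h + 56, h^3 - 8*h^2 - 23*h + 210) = h - 7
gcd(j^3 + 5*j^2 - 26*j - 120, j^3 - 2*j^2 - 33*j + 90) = j^2 + j - 30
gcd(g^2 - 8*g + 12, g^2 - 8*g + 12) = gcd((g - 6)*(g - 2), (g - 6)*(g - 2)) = g^2 - 8*g + 12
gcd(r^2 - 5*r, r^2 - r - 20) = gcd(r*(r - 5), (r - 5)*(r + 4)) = r - 5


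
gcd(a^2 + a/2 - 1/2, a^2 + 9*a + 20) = 1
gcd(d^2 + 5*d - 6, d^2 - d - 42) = d + 6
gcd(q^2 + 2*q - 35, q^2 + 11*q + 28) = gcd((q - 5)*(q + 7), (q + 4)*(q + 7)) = q + 7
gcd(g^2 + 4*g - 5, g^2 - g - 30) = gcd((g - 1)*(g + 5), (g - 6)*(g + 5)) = g + 5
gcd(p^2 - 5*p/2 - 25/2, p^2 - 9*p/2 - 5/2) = p - 5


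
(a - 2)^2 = a^2 - 4*a + 4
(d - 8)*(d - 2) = d^2 - 10*d + 16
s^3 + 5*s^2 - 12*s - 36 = (s - 3)*(s + 2)*(s + 6)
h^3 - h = h*(h - 1)*(h + 1)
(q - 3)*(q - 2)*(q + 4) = q^3 - q^2 - 14*q + 24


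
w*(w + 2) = w^2 + 2*w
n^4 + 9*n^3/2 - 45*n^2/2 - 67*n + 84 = (n - 4)*(n - 1)*(n + 7/2)*(n + 6)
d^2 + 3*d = d*(d + 3)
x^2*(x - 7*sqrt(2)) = x^3 - 7*sqrt(2)*x^2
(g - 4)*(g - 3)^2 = g^3 - 10*g^2 + 33*g - 36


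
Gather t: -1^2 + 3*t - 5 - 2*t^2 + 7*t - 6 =-2*t^2 + 10*t - 12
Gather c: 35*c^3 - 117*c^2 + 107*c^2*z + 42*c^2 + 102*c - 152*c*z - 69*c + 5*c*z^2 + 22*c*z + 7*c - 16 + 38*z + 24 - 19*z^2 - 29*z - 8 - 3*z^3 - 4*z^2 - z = 35*c^3 + c^2*(107*z - 75) + c*(5*z^2 - 130*z + 40) - 3*z^3 - 23*z^2 + 8*z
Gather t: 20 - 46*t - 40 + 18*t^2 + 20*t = 18*t^2 - 26*t - 20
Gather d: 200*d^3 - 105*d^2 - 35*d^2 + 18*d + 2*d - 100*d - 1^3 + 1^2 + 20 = 200*d^3 - 140*d^2 - 80*d + 20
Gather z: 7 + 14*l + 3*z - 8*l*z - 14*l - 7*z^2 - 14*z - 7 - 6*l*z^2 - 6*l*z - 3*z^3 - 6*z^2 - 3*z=-3*z^3 + z^2*(-6*l - 13) + z*(-14*l - 14)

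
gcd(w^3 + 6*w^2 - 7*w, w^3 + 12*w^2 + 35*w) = w^2 + 7*w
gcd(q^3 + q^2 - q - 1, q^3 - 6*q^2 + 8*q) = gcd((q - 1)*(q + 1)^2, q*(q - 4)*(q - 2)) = 1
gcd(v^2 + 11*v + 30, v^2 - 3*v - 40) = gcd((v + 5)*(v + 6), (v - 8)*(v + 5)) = v + 5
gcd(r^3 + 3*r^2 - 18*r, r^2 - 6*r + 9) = r - 3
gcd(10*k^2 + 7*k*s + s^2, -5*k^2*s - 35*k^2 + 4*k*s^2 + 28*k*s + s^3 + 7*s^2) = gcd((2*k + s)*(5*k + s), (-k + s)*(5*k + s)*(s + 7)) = 5*k + s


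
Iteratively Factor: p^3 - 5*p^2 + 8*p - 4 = (p - 2)*(p^2 - 3*p + 2) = (p - 2)^2*(p - 1)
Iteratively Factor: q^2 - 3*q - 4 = (q + 1)*(q - 4)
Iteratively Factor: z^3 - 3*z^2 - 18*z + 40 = (z + 4)*(z^2 - 7*z + 10) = (z - 2)*(z + 4)*(z - 5)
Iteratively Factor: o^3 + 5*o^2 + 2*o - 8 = (o + 4)*(o^2 + o - 2) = (o - 1)*(o + 4)*(o + 2)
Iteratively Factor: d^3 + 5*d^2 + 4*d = (d + 1)*(d^2 + 4*d) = d*(d + 1)*(d + 4)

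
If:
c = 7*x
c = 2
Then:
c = 2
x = 2/7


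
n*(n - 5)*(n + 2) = n^3 - 3*n^2 - 10*n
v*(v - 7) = v^2 - 7*v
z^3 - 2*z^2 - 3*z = z*(z - 3)*(z + 1)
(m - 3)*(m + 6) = m^2 + 3*m - 18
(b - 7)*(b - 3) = b^2 - 10*b + 21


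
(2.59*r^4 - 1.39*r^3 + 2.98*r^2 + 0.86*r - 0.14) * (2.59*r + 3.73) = 6.7081*r^5 + 6.0606*r^4 + 2.5335*r^3 + 13.3428*r^2 + 2.8452*r - 0.5222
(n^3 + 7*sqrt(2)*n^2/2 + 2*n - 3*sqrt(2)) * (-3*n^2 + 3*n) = -3*n^5 - 21*sqrt(2)*n^4/2 + 3*n^4 - 6*n^3 + 21*sqrt(2)*n^3/2 + 6*n^2 + 9*sqrt(2)*n^2 - 9*sqrt(2)*n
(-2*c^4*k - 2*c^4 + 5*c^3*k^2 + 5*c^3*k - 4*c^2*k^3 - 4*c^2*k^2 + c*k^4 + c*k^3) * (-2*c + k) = 4*c^5*k + 4*c^5 - 12*c^4*k^2 - 12*c^4*k + 13*c^3*k^3 + 13*c^3*k^2 - 6*c^2*k^4 - 6*c^2*k^3 + c*k^5 + c*k^4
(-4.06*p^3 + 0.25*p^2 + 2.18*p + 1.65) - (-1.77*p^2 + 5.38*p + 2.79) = -4.06*p^3 + 2.02*p^2 - 3.2*p - 1.14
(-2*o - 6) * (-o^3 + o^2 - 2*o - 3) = 2*o^4 + 4*o^3 - 2*o^2 + 18*o + 18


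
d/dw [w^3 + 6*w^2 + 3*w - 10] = 3*w^2 + 12*w + 3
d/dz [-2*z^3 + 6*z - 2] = 6 - 6*z^2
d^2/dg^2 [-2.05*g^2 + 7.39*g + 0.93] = -4.10000000000000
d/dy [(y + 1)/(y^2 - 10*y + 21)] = (y^2 - 10*y - 2*(y - 5)*(y + 1) + 21)/(y^2 - 10*y + 21)^2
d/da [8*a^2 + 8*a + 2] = 16*a + 8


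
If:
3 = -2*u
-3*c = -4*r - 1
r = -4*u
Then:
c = 25/3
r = 6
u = -3/2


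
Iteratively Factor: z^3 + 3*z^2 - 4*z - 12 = (z + 2)*(z^2 + z - 6) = (z - 2)*(z + 2)*(z + 3)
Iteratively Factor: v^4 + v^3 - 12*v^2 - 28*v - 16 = (v - 4)*(v^3 + 5*v^2 + 8*v + 4) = (v - 4)*(v + 2)*(v^2 + 3*v + 2) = (v - 4)*(v + 2)^2*(v + 1)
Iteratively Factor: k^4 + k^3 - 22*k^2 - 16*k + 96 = (k + 3)*(k^3 - 2*k^2 - 16*k + 32) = (k - 4)*(k + 3)*(k^2 + 2*k - 8) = (k - 4)*(k + 3)*(k + 4)*(k - 2)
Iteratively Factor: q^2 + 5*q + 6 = (q + 2)*(q + 3)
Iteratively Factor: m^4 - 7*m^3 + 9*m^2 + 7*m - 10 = (m - 2)*(m^3 - 5*m^2 - m + 5) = (m - 2)*(m - 1)*(m^2 - 4*m - 5) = (m - 2)*(m - 1)*(m + 1)*(m - 5)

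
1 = 1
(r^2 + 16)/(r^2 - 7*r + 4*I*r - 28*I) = (r - 4*I)/(r - 7)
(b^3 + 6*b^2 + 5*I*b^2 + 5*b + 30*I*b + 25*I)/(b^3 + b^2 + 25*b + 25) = (b + 5)/(b - 5*I)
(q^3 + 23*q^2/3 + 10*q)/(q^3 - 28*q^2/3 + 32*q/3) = (3*q^2 + 23*q + 30)/(3*q^2 - 28*q + 32)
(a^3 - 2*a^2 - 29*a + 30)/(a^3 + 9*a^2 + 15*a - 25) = (a - 6)/(a + 5)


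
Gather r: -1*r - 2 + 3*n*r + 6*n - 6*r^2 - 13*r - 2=6*n - 6*r^2 + r*(3*n - 14) - 4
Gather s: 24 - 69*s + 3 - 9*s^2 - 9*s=-9*s^2 - 78*s + 27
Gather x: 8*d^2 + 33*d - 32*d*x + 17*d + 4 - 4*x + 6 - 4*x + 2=8*d^2 + 50*d + x*(-32*d - 8) + 12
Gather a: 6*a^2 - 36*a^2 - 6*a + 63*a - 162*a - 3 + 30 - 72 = -30*a^2 - 105*a - 45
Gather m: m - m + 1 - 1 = 0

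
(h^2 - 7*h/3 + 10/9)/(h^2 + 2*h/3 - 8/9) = (3*h - 5)/(3*h + 4)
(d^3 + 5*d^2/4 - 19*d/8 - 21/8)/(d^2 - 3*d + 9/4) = (4*d^2 + 11*d + 7)/(2*(2*d - 3))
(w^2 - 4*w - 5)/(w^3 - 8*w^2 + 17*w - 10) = (w + 1)/(w^2 - 3*w + 2)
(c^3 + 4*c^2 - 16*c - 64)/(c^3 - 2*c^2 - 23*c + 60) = (c^2 + 8*c + 16)/(c^2 + 2*c - 15)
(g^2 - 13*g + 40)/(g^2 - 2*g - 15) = (g - 8)/(g + 3)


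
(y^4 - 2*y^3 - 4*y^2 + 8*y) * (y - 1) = y^5 - 3*y^4 - 2*y^3 + 12*y^2 - 8*y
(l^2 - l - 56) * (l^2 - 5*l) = l^4 - 6*l^3 - 51*l^2 + 280*l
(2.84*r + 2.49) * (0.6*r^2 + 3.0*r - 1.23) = 1.704*r^3 + 10.014*r^2 + 3.9768*r - 3.0627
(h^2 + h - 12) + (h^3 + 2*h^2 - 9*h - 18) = h^3 + 3*h^2 - 8*h - 30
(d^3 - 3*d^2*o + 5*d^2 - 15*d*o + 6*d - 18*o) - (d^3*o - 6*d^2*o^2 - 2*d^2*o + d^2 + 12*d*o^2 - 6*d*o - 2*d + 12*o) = -d^3*o + d^3 + 6*d^2*o^2 - d^2*o + 4*d^2 - 12*d*o^2 - 9*d*o + 8*d - 30*o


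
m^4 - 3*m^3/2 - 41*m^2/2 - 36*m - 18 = (m - 6)*(m + 1)*(m + 3/2)*(m + 2)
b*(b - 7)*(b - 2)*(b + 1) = b^4 - 8*b^3 + 5*b^2 + 14*b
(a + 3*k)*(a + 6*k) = a^2 + 9*a*k + 18*k^2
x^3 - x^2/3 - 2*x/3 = x*(x - 1)*(x + 2/3)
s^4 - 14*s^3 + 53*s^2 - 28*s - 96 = (s - 8)*(s - 4)*(s - 3)*(s + 1)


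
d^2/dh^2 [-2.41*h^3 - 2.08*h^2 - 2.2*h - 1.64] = -14.46*h - 4.16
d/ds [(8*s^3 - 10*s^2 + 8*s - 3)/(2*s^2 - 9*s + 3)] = (16*s^4 - 144*s^3 + 146*s^2 - 48*s - 3)/(4*s^4 - 36*s^3 + 93*s^2 - 54*s + 9)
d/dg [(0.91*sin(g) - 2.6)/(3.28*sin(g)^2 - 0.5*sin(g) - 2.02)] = (-2.9848*sin(g)^2 + 17.056*sin(g) - 3.1382)*cos(g)/(10.7584*sin(g)^4 - 3.28*sin(g)^3 - 13.0012*sin(g)^2 + 2.02*sin(g) + 4.0804)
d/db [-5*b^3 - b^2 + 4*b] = -15*b^2 - 2*b + 4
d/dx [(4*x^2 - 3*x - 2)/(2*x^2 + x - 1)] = 5*(2*x^2 + 1)/(4*x^4 + 4*x^3 - 3*x^2 - 2*x + 1)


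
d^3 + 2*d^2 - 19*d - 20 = (d - 4)*(d + 1)*(d + 5)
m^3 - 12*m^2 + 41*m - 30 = (m - 6)*(m - 5)*(m - 1)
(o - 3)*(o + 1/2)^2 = o^3 - 2*o^2 - 11*o/4 - 3/4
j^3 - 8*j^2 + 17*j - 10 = (j - 5)*(j - 2)*(j - 1)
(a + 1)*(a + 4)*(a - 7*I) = a^3 + 5*a^2 - 7*I*a^2 + 4*a - 35*I*a - 28*I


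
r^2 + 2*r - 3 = (r - 1)*(r + 3)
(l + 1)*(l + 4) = l^2 + 5*l + 4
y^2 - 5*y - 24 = (y - 8)*(y + 3)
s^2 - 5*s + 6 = (s - 3)*(s - 2)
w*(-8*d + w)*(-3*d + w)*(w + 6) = 24*d^2*w^2 + 144*d^2*w - 11*d*w^3 - 66*d*w^2 + w^4 + 6*w^3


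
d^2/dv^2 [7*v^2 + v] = 14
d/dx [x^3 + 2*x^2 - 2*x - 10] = 3*x^2 + 4*x - 2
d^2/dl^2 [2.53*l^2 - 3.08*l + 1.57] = 5.06000000000000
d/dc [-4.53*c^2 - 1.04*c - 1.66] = -9.06*c - 1.04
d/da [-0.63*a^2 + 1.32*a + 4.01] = 1.32 - 1.26*a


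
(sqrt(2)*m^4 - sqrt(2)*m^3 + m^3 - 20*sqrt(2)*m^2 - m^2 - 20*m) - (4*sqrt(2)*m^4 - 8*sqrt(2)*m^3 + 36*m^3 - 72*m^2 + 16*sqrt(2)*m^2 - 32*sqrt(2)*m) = -3*sqrt(2)*m^4 - 35*m^3 + 7*sqrt(2)*m^3 - 36*sqrt(2)*m^2 + 71*m^2 - 20*m + 32*sqrt(2)*m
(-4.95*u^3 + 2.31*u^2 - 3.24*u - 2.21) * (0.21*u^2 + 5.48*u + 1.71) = -1.0395*u^5 - 26.6409*u^4 + 3.5139*u^3 - 14.2692*u^2 - 17.6512*u - 3.7791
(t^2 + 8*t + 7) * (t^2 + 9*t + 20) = t^4 + 17*t^3 + 99*t^2 + 223*t + 140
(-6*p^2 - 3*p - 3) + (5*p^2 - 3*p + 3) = -p^2 - 6*p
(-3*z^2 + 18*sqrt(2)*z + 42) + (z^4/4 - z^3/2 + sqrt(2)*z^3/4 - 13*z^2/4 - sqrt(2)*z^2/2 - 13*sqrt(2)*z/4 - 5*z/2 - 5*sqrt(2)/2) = z^4/4 - z^3/2 + sqrt(2)*z^3/4 - 25*z^2/4 - sqrt(2)*z^2/2 - 5*z/2 + 59*sqrt(2)*z/4 - 5*sqrt(2)/2 + 42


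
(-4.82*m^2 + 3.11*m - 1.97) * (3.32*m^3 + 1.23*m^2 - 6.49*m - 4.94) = -16.0024*m^5 + 4.3966*m^4 + 28.5667*m^3 + 1.2038*m^2 - 2.5781*m + 9.7318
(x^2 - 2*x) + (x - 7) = x^2 - x - 7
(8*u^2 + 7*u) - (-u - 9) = 8*u^2 + 8*u + 9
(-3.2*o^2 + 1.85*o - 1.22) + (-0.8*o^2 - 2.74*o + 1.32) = -4.0*o^2 - 0.89*o + 0.1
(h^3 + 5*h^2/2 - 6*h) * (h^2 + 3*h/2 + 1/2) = h^5 + 4*h^4 - 7*h^3/4 - 31*h^2/4 - 3*h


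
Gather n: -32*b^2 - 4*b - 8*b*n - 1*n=-32*b^2 - 4*b + n*(-8*b - 1)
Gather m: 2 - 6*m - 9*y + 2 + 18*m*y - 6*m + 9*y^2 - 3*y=m*(18*y - 12) + 9*y^2 - 12*y + 4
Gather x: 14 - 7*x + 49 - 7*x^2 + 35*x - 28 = -7*x^2 + 28*x + 35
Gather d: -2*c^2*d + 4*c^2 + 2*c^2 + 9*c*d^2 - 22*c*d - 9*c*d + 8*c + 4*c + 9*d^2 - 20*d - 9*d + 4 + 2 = 6*c^2 + 12*c + d^2*(9*c + 9) + d*(-2*c^2 - 31*c - 29) + 6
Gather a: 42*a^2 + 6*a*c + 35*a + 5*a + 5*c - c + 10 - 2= 42*a^2 + a*(6*c + 40) + 4*c + 8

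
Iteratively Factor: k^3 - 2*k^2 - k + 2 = (k - 2)*(k^2 - 1) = (k - 2)*(k - 1)*(k + 1)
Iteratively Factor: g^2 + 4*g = (g + 4)*(g)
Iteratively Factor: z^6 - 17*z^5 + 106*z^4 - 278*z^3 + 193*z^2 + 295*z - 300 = (z - 5)*(z^5 - 12*z^4 + 46*z^3 - 48*z^2 - 47*z + 60) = (z - 5)*(z - 3)*(z^4 - 9*z^3 + 19*z^2 + 9*z - 20) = (z - 5)^2*(z - 3)*(z^3 - 4*z^2 - z + 4) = (z - 5)^2*(z - 3)*(z + 1)*(z^2 - 5*z + 4) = (z - 5)^2*(z - 4)*(z - 3)*(z + 1)*(z - 1)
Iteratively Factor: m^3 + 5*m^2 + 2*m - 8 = (m + 4)*(m^2 + m - 2) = (m - 1)*(m + 4)*(m + 2)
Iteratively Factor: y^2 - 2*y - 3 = (y + 1)*(y - 3)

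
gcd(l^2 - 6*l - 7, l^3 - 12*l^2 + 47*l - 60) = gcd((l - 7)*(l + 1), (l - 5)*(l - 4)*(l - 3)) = 1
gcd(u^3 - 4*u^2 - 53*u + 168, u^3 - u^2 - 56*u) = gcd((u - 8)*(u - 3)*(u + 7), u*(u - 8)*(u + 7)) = u^2 - u - 56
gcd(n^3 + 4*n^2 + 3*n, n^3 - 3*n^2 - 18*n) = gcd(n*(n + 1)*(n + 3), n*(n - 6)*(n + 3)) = n^2 + 3*n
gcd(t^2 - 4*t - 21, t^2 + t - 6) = t + 3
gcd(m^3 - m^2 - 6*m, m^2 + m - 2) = m + 2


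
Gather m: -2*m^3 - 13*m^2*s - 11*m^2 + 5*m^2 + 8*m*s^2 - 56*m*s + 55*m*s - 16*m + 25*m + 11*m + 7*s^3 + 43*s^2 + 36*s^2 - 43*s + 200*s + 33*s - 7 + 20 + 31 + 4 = -2*m^3 + m^2*(-13*s - 6) + m*(8*s^2 - s + 20) + 7*s^3 + 79*s^2 + 190*s + 48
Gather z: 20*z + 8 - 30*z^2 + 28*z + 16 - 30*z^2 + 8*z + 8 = -60*z^2 + 56*z + 32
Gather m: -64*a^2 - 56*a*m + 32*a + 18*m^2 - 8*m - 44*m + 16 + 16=-64*a^2 + 32*a + 18*m^2 + m*(-56*a - 52) + 32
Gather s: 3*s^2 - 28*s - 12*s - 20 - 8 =3*s^2 - 40*s - 28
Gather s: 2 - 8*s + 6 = 8 - 8*s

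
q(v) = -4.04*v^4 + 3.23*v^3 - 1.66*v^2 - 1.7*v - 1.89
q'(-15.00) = 56768.35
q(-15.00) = -215776.14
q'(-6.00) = 3857.62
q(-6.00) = -5984.97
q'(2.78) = -283.24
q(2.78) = -191.35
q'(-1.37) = 62.59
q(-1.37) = -25.21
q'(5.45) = -2347.94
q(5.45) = -3101.84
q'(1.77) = -66.83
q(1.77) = -31.84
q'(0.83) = -7.02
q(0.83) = -4.52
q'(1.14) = -16.83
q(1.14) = -8.02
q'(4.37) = -1179.77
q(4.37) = -1244.82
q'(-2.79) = 433.95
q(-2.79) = -325.01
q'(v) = -16.16*v^3 + 9.69*v^2 - 3.32*v - 1.7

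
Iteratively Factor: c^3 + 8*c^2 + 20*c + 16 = (c + 4)*(c^2 + 4*c + 4) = (c + 2)*(c + 4)*(c + 2)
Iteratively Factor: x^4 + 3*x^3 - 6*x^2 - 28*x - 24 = (x + 2)*(x^3 + x^2 - 8*x - 12) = (x - 3)*(x + 2)*(x^2 + 4*x + 4) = (x - 3)*(x + 2)^2*(x + 2)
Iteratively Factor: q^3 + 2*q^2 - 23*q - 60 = (q + 3)*(q^2 - q - 20) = (q - 5)*(q + 3)*(q + 4)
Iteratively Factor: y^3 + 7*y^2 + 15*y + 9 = (y + 3)*(y^2 + 4*y + 3) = (y + 1)*(y + 3)*(y + 3)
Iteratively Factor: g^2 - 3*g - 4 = (g + 1)*(g - 4)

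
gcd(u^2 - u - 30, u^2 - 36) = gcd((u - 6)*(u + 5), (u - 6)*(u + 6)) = u - 6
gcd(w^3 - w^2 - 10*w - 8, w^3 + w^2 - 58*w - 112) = w + 2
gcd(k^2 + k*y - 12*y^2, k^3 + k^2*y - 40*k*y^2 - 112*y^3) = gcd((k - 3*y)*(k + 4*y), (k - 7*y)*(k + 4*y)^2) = k + 4*y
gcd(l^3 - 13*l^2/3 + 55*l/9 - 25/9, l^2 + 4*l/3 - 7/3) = l - 1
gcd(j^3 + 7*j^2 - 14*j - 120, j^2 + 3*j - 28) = j - 4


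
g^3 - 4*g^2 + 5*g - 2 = (g - 2)*(g - 1)^2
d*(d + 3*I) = d^2 + 3*I*d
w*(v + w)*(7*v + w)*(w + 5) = 7*v^2*w^2 + 35*v^2*w + 8*v*w^3 + 40*v*w^2 + w^4 + 5*w^3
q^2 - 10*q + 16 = (q - 8)*(q - 2)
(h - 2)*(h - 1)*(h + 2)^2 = h^4 + h^3 - 6*h^2 - 4*h + 8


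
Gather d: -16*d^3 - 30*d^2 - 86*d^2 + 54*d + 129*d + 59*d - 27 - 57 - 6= -16*d^3 - 116*d^2 + 242*d - 90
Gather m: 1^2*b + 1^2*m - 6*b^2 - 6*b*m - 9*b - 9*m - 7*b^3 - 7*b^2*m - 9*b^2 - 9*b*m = -7*b^3 - 15*b^2 - 8*b + m*(-7*b^2 - 15*b - 8)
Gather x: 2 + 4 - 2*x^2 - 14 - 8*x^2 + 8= -10*x^2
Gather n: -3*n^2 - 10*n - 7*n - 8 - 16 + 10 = -3*n^2 - 17*n - 14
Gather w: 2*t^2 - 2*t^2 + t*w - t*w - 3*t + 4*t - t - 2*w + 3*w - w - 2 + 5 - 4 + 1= 0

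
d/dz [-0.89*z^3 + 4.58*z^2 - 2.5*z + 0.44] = -2.67*z^2 + 9.16*z - 2.5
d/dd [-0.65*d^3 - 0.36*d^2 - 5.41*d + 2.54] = -1.95*d^2 - 0.72*d - 5.41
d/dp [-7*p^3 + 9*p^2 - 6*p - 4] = -21*p^2 + 18*p - 6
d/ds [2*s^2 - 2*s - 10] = 4*s - 2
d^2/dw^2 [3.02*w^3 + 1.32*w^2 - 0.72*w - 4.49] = 18.12*w + 2.64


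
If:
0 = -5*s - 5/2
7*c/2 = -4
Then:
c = -8/7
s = -1/2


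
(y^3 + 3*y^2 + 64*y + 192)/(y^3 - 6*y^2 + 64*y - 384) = (y + 3)/(y - 6)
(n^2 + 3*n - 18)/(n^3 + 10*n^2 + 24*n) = (n - 3)/(n*(n + 4))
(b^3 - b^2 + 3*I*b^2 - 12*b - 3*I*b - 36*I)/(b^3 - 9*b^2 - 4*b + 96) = (b + 3*I)/(b - 8)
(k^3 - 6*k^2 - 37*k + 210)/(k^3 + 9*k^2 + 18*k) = (k^2 - 12*k + 35)/(k*(k + 3))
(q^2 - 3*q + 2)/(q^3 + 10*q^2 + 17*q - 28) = (q - 2)/(q^2 + 11*q + 28)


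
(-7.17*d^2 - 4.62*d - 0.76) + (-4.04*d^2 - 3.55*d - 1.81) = -11.21*d^2 - 8.17*d - 2.57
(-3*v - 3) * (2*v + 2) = -6*v^2 - 12*v - 6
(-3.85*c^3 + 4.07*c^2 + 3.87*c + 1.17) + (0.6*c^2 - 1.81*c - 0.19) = -3.85*c^3 + 4.67*c^2 + 2.06*c + 0.98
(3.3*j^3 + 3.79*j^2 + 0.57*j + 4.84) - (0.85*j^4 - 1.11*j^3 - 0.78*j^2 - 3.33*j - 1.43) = -0.85*j^4 + 4.41*j^3 + 4.57*j^2 + 3.9*j + 6.27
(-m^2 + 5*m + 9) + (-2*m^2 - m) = -3*m^2 + 4*m + 9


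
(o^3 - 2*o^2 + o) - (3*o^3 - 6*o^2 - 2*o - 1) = -2*o^3 + 4*o^2 + 3*o + 1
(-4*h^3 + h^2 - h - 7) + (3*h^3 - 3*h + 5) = -h^3 + h^2 - 4*h - 2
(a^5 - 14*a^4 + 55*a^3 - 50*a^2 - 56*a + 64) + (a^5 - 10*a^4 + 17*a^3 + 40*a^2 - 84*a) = 2*a^5 - 24*a^4 + 72*a^3 - 10*a^2 - 140*a + 64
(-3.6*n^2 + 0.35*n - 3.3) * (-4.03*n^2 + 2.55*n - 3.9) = 14.508*n^4 - 10.5905*n^3 + 28.2315*n^2 - 9.78*n + 12.87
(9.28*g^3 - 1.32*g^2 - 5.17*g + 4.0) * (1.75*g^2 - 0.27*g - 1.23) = 16.24*g^5 - 4.8156*g^4 - 20.1055*g^3 + 10.0195*g^2 + 5.2791*g - 4.92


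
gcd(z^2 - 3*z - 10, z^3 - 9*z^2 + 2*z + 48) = z + 2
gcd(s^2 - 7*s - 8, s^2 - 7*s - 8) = s^2 - 7*s - 8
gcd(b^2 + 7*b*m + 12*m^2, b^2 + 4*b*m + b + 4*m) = b + 4*m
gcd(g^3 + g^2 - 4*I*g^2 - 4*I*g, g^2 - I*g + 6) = 1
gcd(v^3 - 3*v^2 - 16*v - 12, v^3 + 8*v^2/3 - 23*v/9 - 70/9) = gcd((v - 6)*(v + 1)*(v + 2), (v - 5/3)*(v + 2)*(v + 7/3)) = v + 2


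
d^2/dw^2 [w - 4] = 0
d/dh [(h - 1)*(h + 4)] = 2*h + 3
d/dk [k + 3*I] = 1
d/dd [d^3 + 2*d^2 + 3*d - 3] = 3*d^2 + 4*d + 3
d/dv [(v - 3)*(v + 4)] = 2*v + 1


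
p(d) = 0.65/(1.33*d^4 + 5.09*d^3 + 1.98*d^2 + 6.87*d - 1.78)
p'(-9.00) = 0.00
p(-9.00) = 0.00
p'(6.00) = -0.00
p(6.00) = 0.00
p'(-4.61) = 0.01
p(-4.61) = 0.01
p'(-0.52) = -0.18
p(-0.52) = -0.12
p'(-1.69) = -0.03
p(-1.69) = -0.03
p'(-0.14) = -0.58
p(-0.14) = -0.24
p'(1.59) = -0.03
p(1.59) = 0.02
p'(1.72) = -0.02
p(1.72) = 0.01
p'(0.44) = -1.76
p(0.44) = 0.31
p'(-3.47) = 0.06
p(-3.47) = -0.03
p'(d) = 0.65*(-5.32*d^3 - 15.27*d^2 - 3.96*d - 6.87)/(1.33*d^4 + 5.09*d^3 + 1.98*d^2 + 6.87*d - 1.78)^2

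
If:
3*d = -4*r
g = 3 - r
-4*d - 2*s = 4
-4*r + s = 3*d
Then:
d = -1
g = 9/4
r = 3/4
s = 0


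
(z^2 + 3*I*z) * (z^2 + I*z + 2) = z^4 + 4*I*z^3 - z^2 + 6*I*z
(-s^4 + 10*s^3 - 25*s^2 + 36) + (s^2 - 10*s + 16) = -s^4 + 10*s^3 - 24*s^2 - 10*s + 52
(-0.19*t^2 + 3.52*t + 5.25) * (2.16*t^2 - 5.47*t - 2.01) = -0.4104*t^4 + 8.6425*t^3 - 7.5325*t^2 - 35.7927*t - 10.5525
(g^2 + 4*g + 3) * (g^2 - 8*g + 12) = g^4 - 4*g^3 - 17*g^2 + 24*g + 36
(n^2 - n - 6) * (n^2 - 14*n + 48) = n^4 - 15*n^3 + 56*n^2 + 36*n - 288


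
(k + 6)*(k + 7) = k^2 + 13*k + 42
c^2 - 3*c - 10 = (c - 5)*(c + 2)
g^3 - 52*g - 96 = (g - 8)*(g + 2)*(g + 6)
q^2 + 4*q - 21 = (q - 3)*(q + 7)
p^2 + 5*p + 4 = (p + 1)*(p + 4)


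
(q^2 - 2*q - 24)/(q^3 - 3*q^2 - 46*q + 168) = (q + 4)/(q^2 + 3*q - 28)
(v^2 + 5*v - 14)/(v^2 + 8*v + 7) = (v - 2)/(v + 1)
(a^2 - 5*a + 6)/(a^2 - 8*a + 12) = (a - 3)/(a - 6)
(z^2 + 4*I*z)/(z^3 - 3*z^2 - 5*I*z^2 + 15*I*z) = (z + 4*I)/(z^2 - 3*z - 5*I*z + 15*I)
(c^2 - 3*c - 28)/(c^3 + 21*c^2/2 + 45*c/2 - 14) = 2*(c - 7)/(2*c^2 + 13*c - 7)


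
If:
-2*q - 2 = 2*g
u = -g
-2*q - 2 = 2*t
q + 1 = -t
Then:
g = -u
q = u - 1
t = -u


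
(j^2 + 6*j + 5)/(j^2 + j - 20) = (j + 1)/(j - 4)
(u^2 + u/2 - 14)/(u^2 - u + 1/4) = 2*(2*u^2 + u - 28)/(4*u^2 - 4*u + 1)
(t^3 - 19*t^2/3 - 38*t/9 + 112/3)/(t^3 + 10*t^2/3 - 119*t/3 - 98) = (t - 8/3)/(t + 7)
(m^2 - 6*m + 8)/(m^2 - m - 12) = (m - 2)/(m + 3)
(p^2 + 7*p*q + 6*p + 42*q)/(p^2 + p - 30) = (p + 7*q)/(p - 5)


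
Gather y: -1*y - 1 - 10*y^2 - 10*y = -10*y^2 - 11*y - 1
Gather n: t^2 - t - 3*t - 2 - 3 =t^2 - 4*t - 5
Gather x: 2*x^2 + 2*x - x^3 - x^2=-x^3 + x^2 + 2*x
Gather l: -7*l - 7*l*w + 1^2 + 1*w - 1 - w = l*(-7*w - 7)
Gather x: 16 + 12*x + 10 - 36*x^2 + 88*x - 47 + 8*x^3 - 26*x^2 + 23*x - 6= 8*x^3 - 62*x^2 + 123*x - 27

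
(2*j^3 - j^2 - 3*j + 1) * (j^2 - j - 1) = 2*j^5 - 3*j^4 - 4*j^3 + 5*j^2 + 2*j - 1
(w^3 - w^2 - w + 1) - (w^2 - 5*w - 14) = w^3 - 2*w^2 + 4*w + 15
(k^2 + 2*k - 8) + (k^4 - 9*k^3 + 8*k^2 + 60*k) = k^4 - 9*k^3 + 9*k^2 + 62*k - 8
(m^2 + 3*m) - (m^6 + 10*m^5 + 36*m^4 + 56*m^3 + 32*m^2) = -m^6 - 10*m^5 - 36*m^4 - 56*m^3 - 31*m^2 + 3*m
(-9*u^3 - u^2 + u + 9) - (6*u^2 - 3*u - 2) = -9*u^3 - 7*u^2 + 4*u + 11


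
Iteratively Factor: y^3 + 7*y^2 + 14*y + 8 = (y + 2)*(y^2 + 5*y + 4) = (y + 1)*(y + 2)*(y + 4)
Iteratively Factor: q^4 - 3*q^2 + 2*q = (q - 1)*(q^3 + q^2 - 2*q) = (q - 1)*(q + 2)*(q^2 - q) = (q - 1)^2*(q + 2)*(q)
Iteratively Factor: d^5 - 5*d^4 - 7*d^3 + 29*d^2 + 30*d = (d - 5)*(d^4 - 7*d^2 - 6*d) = (d - 5)*(d + 1)*(d^3 - d^2 - 6*d) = (d - 5)*(d - 3)*(d + 1)*(d^2 + 2*d) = (d - 5)*(d - 3)*(d + 1)*(d + 2)*(d)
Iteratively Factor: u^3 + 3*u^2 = (u + 3)*(u^2) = u*(u + 3)*(u)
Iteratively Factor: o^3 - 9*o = (o - 3)*(o^2 + 3*o) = o*(o - 3)*(o + 3)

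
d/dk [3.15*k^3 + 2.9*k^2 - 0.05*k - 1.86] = 9.45*k^2 + 5.8*k - 0.05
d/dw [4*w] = 4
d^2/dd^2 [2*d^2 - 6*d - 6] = 4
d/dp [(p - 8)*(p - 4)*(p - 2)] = 3*p^2 - 28*p + 56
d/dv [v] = 1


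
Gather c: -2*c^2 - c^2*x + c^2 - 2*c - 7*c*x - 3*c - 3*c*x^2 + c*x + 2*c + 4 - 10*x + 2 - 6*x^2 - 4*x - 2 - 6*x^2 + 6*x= c^2*(-x - 1) + c*(-3*x^2 - 6*x - 3) - 12*x^2 - 8*x + 4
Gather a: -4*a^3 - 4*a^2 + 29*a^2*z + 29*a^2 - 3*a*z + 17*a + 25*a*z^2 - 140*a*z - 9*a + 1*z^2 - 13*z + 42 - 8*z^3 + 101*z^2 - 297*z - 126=-4*a^3 + a^2*(29*z + 25) + a*(25*z^2 - 143*z + 8) - 8*z^3 + 102*z^2 - 310*z - 84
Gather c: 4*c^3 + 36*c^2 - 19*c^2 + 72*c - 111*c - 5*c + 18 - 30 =4*c^3 + 17*c^2 - 44*c - 12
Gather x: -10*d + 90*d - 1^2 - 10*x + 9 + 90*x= 80*d + 80*x + 8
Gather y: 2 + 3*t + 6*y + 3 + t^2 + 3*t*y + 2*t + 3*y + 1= t^2 + 5*t + y*(3*t + 9) + 6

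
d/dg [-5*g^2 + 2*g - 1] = 2 - 10*g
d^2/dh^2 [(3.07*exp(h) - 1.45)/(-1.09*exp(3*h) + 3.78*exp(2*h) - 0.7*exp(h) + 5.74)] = (-14.589868*exp(6*h) + 53.451747*exp(5*h) - 100.212938*exp(4*h) - 172.738706*exp(3*h) + 469.800954*exp(2*h) - 137.46852*exp(h) - 95.323032)*exp(h)/(1.295029*exp(9*h) - 13.473054*exp(8*h) + 49.218078*exp(7*h) - 91.774074*exp(6*h) + 173.507628*exp(5*h) - 277.880568*exp(4*h) + 199.209892*exp(3*h) - 382.063584*exp(2*h) + 69.18996*exp(h) - 189.119224)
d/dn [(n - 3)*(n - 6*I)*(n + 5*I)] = 3*n^2 - 2*n*(3 + I) + 30 + 3*I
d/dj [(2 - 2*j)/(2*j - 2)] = 0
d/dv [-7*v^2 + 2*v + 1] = 2 - 14*v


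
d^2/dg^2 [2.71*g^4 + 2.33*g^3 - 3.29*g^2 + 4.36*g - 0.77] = 32.52*g^2 + 13.98*g - 6.58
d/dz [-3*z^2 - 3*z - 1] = -6*z - 3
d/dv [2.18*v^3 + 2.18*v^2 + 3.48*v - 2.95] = 6.54*v^2 + 4.36*v + 3.48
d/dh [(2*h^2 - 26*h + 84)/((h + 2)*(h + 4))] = 2*(19*h^2 - 68*h - 356)/(h^4 + 12*h^3 + 52*h^2 + 96*h + 64)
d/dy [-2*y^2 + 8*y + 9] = 8 - 4*y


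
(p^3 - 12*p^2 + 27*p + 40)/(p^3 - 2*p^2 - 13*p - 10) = (p - 8)/(p + 2)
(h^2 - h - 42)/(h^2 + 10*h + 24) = (h - 7)/(h + 4)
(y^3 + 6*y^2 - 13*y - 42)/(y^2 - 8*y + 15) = (y^2 + 9*y + 14)/(y - 5)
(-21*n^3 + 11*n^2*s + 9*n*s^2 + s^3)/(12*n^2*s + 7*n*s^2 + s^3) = (-7*n^2 + 6*n*s + s^2)/(s*(4*n + s))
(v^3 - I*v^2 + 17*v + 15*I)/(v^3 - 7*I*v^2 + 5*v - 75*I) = (v + I)/(v - 5*I)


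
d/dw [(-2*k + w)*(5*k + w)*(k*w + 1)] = -10*k^3 + 6*k^2*w + 3*k*w^2 + 3*k + 2*w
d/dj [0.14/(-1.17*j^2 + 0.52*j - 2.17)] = (0.3276*j - 0.0728)/(1.17*j^2 - 0.52*j + 2.17)^2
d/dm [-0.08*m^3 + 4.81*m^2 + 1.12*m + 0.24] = -0.24*m^2 + 9.62*m + 1.12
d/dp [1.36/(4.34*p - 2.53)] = -5.9024/(4.34*p - 2.53)^2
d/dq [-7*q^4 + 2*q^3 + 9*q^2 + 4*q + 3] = -28*q^3 + 6*q^2 + 18*q + 4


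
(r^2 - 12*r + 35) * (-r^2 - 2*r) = -r^4 + 10*r^3 - 11*r^2 - 70*r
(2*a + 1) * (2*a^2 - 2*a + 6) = 4*a^3 - 2*a^2 + 10*a + 6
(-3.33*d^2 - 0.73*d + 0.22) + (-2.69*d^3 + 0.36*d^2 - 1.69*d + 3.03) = -2.69*d^3 - 2.97*d^2 - 2.42*d + 3.25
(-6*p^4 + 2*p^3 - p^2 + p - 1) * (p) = -6*p^5 + 2*p^4 - p^3 + p^2 - p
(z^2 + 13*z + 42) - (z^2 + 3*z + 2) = 10*z + 40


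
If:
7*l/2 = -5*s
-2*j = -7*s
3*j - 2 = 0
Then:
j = 2/3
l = -40/147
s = 4/21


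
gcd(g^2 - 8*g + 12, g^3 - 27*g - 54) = g - 6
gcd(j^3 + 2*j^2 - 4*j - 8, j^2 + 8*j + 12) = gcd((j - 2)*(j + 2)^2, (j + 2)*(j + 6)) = j + 2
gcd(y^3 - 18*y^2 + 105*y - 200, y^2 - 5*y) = y - 5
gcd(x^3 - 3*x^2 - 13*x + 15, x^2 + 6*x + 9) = x + 3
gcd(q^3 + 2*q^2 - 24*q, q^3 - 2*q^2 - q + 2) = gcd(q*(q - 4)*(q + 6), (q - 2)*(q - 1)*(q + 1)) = 1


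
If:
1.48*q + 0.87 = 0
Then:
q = -0.59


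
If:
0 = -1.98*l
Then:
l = 0.00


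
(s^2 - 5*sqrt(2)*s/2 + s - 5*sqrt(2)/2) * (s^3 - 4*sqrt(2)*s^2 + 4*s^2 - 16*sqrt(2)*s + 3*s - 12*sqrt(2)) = s^5 - 13*sqrt(2)*s^4/2 + 5*s^4 - 65*sqrt(2)*s^3/2 + 27*s^3 - 91*sqrt(2)*s^2/2 + 103*s^2 - 39*sqrt(2)*s/2 + 140*s + 60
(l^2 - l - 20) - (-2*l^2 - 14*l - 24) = 3*l^2 + 13*l + 4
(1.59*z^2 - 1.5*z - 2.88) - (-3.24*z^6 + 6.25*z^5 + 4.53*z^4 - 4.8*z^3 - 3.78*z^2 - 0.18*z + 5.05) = 3.24*z^6 - 6.25*z^5 - 4.53*z^4 + 4.8*z^3 + 5.37*z^2 - 1.32*z - 7.93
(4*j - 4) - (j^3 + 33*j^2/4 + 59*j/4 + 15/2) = -j^3 - 33*j^2/4 - 43*j/4 - 23/2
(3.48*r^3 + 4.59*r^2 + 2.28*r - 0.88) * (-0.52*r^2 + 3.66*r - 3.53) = -1.8096*r^5 + 10.35*r^4 + 3.3294*r^3 - 7.4003*r^2 - 11.2692*r + 3.1064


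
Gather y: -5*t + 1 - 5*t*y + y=-5*t + y*(1 - 5*t) + 1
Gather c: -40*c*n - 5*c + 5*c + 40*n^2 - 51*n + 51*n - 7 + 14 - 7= -40*c*n + 40*n^2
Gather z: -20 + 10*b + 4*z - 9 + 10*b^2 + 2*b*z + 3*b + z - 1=10*b^2 + 13*b + z*(2*b + 5) - 30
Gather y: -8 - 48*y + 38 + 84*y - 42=36*y - 12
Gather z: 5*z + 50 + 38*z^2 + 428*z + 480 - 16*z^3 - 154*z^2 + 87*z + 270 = -16*z^3 - 116*z^2 + 520*z + 800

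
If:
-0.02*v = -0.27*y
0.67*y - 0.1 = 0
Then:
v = 2.01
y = 0.15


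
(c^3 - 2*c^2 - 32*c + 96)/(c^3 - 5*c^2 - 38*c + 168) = (c - 4)/(c - 7)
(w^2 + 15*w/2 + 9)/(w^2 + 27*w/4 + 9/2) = 2*(2*w + 3)/(4*w + 3)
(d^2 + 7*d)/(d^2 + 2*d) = (d + 7)/(d + 2)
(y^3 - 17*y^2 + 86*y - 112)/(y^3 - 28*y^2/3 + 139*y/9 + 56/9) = 9*(y^2 - 10*y + 16)/(9*y^2 - 21*y - 8)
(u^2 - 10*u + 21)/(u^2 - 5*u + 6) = (u - 7)/(u - 2)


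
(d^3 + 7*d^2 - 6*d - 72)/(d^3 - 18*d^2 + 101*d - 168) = (d^2 + 10*d + 24)/(d^2 - 15*d + 56)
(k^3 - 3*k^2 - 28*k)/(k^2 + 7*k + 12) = k*(k - 7)/(k + 3)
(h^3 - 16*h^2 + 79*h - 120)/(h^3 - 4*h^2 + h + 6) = (h^2 - 13*h + 40)/(h^2 - h - 2)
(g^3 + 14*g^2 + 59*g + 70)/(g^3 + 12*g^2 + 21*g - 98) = (g^2 + 7*g + 10)/(g^2 + 5*g - 14)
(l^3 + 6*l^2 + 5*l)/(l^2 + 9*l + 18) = l*(l^2 + 6*l + 5)/(l^2 + 9*l + 18)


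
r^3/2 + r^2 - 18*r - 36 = (r/2 + 1)*(r - 6)*(r + 6)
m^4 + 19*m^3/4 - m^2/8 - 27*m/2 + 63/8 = (m - 1)*(m - 3/4)*(m + 3)*(m + 7/2)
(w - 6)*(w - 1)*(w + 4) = w^3 - 3*w^2 - 22*w + 24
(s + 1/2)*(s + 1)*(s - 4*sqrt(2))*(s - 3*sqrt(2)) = s^4 - 7*sqrt(2)*s^3 + 3*s^3/2 - 21*sqrt(2)*s^2/2 + 49*s^2/2 - 7*sqrt(2)*s/2 + 36*s + 12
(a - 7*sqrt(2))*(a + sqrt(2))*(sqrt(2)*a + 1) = sqrt(2)*a^3 - 11*a^2 - 20*sqrt(2)*a - 14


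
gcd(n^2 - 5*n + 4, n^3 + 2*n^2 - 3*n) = n - 1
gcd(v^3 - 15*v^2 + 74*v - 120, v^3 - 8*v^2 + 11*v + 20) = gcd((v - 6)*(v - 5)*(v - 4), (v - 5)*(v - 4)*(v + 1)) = v^2 - 9*v + 20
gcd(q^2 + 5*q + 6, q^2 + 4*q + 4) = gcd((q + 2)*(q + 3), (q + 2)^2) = q + 2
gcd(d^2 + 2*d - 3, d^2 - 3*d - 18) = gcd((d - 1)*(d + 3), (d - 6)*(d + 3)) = d + 3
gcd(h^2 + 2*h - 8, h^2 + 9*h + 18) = 1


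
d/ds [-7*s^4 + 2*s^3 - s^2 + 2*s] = -28*s^3 + 6*s^2 - 2*s + 2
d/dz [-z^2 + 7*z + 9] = 7 - 2*z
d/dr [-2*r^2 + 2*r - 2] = 2 - 4*r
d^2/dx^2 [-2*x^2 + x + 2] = -4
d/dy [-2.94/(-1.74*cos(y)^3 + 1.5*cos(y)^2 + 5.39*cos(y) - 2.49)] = (15.3468*cos(y)^2 - 8.82*cos(y) - 15.8466)*sin(y)/(1.74*cos(y)^3 - 1.5*cos(y)^2 - 5.39*cos(y) + 2.49)^2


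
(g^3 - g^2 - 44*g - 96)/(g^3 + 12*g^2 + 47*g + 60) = (g - 8)/(g + 5)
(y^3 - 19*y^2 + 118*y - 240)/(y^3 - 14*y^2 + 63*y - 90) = (y - 8)/(y - 3)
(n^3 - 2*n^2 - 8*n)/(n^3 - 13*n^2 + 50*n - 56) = n*(n + 2)/(n^2 - 9*n + 14)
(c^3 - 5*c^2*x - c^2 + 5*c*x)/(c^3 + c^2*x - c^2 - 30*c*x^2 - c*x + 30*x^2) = c/(c + 6*x)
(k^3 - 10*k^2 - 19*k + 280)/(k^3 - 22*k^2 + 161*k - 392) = (k + 5)/(k - 7)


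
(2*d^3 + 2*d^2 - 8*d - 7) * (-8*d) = -16*d^4 - 16*d^3 + 64*d^2 + 56*d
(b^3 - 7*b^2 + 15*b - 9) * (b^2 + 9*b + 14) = b^5 + 2*b^4 - 34*b^3 + 28*b^2 + 129*b - 126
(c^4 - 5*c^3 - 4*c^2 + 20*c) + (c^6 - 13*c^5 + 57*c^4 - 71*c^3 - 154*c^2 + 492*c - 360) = c^6 - 13*c^5 + 58*c^4 - 76*c^3 - 158*c^2 + 512*c - 360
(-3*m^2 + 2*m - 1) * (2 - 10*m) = 30*m^3 - 26*m^2 + 14*m - 2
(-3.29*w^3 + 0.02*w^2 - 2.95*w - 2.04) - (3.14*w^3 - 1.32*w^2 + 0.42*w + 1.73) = -6.43*w^3 + 1.34*w^2 - 3.37*w - 3.77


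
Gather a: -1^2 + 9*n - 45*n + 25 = 24 - 36*n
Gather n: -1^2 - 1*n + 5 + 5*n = 4*n + 4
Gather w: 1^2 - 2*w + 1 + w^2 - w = w^2 - 3*w + 2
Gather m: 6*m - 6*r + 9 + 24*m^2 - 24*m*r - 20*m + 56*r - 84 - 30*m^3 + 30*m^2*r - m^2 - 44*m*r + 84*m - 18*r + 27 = -30*m^3 + m^2*(30*r + 23) + m*(70 - 68*r) + 32*r - 48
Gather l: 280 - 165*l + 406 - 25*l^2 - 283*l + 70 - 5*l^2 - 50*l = -30*l^2 - 498*l + 756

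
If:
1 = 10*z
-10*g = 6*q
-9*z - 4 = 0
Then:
No Solution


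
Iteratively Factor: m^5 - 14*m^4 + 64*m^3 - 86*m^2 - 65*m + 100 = (m - 5)*(m^4 - 9*m^3 + 19*m^2 + 9*m - 20) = (m - 5)*(m + 1)*(m^3 - 10*m^2 + 29*m - 20) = (m - 5)*(m - 1)*(m + 1)*(m^2 - 9*m + 20) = (m - 5)^2*(m - 1)*(m + 1)*(m - 4)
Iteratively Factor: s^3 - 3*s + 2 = (s - 1)*(s^2 + s - 2) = (s - 1)^2*(s + 2)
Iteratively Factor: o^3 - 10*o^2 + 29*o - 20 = (o - 4)*(o^2 - 6*o + 5) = (o - 4)*(o - 1)*(o - 5)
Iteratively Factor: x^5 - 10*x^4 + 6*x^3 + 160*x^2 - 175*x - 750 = (x - 5)*(x^4 - 5*x^3 - 19*x^2 + 65*x + 150) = (x - 5)*(x + 2)*(x^3 - 7*x^2 - 5*x + 75) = (x - 5)^2*(x + 2)*(x^2 - 2*x - 15) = (x - 5)^3*(x + 2)*(x + 3)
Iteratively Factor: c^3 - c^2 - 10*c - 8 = (c + 2)*(c^2 - 3*c - 4) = (c + 1)*(c + 2)*(c - 4)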